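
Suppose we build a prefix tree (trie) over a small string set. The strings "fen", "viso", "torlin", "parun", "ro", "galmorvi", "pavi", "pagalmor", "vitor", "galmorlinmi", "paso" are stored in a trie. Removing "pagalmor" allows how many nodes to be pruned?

6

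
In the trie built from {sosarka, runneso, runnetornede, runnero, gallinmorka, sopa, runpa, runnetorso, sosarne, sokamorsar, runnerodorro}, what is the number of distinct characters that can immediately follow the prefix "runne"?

3

Follow the path "runne" to its node, then look at its outgoing edges.
Distinct next characters after "runne": r, s, t.
That node has 3 child edges.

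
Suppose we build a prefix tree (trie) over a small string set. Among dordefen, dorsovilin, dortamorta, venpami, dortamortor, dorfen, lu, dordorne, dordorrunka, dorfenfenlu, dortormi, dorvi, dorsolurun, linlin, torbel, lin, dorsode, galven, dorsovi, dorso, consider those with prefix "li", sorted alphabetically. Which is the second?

linlin

Words with prefix "li", in lexicographic order: "lin", "linlin"
Position 2: linlin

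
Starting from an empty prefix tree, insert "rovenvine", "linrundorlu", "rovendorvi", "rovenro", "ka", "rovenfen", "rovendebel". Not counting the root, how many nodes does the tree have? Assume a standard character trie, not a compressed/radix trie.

Trie structure (* marks end of a word):
(root)
├─ k
│  └─ a *
├─ l
│  └─ i
│     └─ n
│        └─ r
│           └─ u
│              └─ n
│                 └─ d
│                    └─ o
│                       └─ r
│                          └─ l
│                             └─ u *
└─ r
   └─ o
      └─ v
         └─ e
            └─ n
               ├─ d
               │  ├─ e
               │  │  └─ b
               │  │     └─ e
               │  │        └─ l *
               │  └─ o
               │     └─ r
               │        └─ v
               │           └─ i *
               ├─ f
               │  └─ e
               │     └─ n *
               ├─ r
               │  └─ o *
               └─ v
                  └─ i
                     └─ n
                        └─ e *
Counting every labelled node above: 36.

36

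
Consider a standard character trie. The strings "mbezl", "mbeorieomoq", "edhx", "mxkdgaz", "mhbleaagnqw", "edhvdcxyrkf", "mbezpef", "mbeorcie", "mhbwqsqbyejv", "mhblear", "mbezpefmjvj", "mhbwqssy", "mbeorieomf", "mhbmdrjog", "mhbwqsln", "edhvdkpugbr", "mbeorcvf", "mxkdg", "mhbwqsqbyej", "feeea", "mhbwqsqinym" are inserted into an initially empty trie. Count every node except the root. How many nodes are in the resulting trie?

89

Trace insertions, counting only characters that open a new branch:
  "mbezl" → 5 new (m, b, e, z, l)
  "mbeorieomoq" → prefix "mbe" already present; 8 new (o, r, i, e, o, m, o, q)
  "edhx" → 4 new (e, d, h, x)
  "mxkdgaz" → prefix "m" already present; 6 new (x, k, d, g, a, z)
  "mhbleaagnqw" → prefix "m" already present; 10 new (h, b, l, e, a, a, g, n, q, w)
  "edhvdcxyrkf" → prefix "edh" already present; 8 new (v, d, c, x, y, r, k, f)
  "mbezpef" → prefix "mbez" already present; 3 new (p, e, f)
  "mbeorcie" → prefix "mbeor" already present; 3 new (c, i, e)
  "mhbwqsqbyejv" → prefix "mhb" already present; 9 new (w, q, s, q, b, y, e, j, v)
  "mhblear" → prefix "mhblea" already present; 1 new (r)
  "mbezpefmjvj" → prefix "mbezpef" already present; 4 new (m, j, v, j)
  "mhbwqssy" → prefix "mhbwqs" already present; 2 new (s, y)
  "mbeorieomf" → prefix "mbeorieom" already present; 1 new (f)
  "mhbmdrjog" → prefix "mhb" already present; 6 new (m, d, r, j, o, g)
  "mhbwqsln" → prefix "mhbwqs" already present; 2 new (l, n)
  "edhvdkpugbr" → prefix "edhvd" already present; 6 new (k, p, u, g, b, r)
  "mbeorcvf" → prefix "mbeorc" already present; 2 new (v, f)
  "mxkdg" → prefix "mxkdg" already present; 0 new (none)
  "mhbwqsqbyej" → prefix "mhbwqsqbyej" already present; 0 new (none)
  "feeea" → 5 new (f, e, e, e, a)
  "mhbwqsqinym" → prefix "mhbwqsq" already present; 4 new (i, n, y, m)
Total nodes = 5 + 8 + 4 + 6 + 10 + 8 + 3 + 3 + 9 + 1 + 4 + 2 + 1 + 6 + 2 + 6 + 2 + 0 + 0 + 5 + 4 = 89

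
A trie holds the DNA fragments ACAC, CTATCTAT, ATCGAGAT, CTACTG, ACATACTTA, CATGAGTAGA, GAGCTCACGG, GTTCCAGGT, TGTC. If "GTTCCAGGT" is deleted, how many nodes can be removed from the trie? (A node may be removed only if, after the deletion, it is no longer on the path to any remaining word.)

8

Walk "GTTCCAGGT" from the leaf back toward the root, removing each node that no remaining word uses.
The suffix "TTCCAGGT" (8 nodes) is used only by "GTTCCAGGT"; the node for "G" still has the child "A", so pruning stops there.
Nodes removed: 8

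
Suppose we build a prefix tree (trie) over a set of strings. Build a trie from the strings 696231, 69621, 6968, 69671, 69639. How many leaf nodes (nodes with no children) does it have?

A leaf is a node with no children — equivalently, the end of a word that is not a proper prefix of any other stored word.
Those words: "69621", "696231", "69639", "69671", "6968"
Leaf count: 5

5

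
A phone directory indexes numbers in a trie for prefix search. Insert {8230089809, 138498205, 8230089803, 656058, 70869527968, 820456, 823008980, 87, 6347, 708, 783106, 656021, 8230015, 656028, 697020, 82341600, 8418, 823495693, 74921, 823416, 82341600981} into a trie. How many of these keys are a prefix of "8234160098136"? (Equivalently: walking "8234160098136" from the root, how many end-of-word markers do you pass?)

3

Check each prefix of "8234160098136" against the stored set — each match is an end-marker on the path.
Prefixes of the query that are stored words: "823416", "82341600", "82341600981"
Count: 3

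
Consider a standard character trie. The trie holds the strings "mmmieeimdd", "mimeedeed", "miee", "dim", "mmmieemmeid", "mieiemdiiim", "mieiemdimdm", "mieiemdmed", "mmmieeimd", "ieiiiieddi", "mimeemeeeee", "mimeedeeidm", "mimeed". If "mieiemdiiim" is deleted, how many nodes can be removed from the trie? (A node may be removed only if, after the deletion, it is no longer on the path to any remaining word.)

After clearing the end-marker at "mieiemdiiim", prune upward until reaching a node still needed by another word.
The suffix "iim" (3 nodes) is used only by "mieiemdiiim"; the node for "mieiemdi" still has the child "m", so pruning stops there.
Nodes removed: 3

3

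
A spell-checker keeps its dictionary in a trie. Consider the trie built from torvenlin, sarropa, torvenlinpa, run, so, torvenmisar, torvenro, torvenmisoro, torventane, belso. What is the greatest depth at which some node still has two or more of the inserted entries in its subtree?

The deepest shared node is where two words last agree before diverging.
e.g. "torvenlin" and "torvenlinpa" share the prefix "torvenlin" of length 9; no pair shares a longer one.
Longest shared-prefix length: 9

9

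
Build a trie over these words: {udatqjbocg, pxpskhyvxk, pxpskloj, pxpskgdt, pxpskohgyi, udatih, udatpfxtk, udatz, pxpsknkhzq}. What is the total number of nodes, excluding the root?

44

Insert word by word; a character creates a node only if that edge doesn't already exist:
  "udatqjbocg" → 10 new (u, d, a, t, q, j, b, o, c, g)
  "pxpskhyvxk" → 10 new (p, x, p, s, k, h, y, v, x, k)
  "pxpskloj" → prefix "pxpsk" already present; 3 new (l, o, j)
  "pxpskgdt" → prefix "pxpsk" already present; 3 new (g, d, t)
  "pxpskohgyi" → prefix "pxpsk" already present; 5 new (o, h, g, y, i)
  "udatih" → prefix "udat" already present; 2 new (i, h)
  "udatpfxtk" → prefix "udat" already present; 5 new (p, f, x, t, k)
  "udatz" → prefix "udat" already present; 1 new (z)
  "pxpsknkhzq" → prefix "pxpsk" already present; 5 new (n, k, h, z, q)
Total nodes = 10 + 10 + 3 + 3 + 5 + 2 + 5 + 1 + 5 = 44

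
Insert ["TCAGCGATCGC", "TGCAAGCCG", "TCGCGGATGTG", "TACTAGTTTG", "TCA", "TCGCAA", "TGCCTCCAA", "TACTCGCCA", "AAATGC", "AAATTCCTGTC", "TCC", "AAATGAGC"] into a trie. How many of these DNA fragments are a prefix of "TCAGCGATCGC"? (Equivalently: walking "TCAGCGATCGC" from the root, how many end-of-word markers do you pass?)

2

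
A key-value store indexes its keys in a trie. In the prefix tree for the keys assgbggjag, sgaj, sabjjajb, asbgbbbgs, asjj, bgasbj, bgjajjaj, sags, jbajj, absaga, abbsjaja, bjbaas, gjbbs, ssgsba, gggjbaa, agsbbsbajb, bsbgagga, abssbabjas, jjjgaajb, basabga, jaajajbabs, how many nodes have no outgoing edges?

A leaf is a node with no children — equivalently, the end of a word that is not a proper prefix of any other stored word.
Those words: "abbsjaja", "absaga", "abssbabjas", "agsbbsbajb", "asbgbbbgs", "asjj", "assgbggjag", "basabga", "bgasbj", "bgjajjaj", "bjbaas", "bsbgagga", "gggjbaa", "gjbbs", "jaajajbabs", "jbajj", "jjjgaajb", "sabjjajb", "sags", "sgaj", "ssgsba"
Leaf count: 21

21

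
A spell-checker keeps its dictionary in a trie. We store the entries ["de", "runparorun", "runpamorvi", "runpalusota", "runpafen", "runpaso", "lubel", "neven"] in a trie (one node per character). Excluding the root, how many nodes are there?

38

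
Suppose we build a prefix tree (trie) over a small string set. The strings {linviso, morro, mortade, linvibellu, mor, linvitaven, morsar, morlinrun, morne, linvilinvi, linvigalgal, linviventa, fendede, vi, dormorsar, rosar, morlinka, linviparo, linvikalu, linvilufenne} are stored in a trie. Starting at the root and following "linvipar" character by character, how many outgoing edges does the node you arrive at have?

1

The children of the "linvipar" node are the distinct next characters among strings starting with "linvipar".
Distinct next characters after "linvipar": o.
That node has 1 child edge.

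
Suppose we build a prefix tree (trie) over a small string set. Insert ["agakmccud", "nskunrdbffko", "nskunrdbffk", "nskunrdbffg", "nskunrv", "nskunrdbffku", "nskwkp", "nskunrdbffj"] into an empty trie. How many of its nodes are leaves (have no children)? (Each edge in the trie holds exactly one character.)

7

Leaves are exactly the stored words that no other stored word extends.
Those words: "agakmccud", "nskunrdbffg", "nskunrdbffj", "nskunrdbffko", "nskunrdbffku", "nskunrv", "nskwkp"
Leaf count: 7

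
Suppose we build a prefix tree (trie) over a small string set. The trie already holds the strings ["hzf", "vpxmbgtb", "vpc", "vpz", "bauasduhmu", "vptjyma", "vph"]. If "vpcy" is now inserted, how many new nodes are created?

Walking "vpcy" from the root, the first 3 characters ("vpc") follow existing edges; "y" is the first miss.
So 4 − 3 = 1 new nodes.

1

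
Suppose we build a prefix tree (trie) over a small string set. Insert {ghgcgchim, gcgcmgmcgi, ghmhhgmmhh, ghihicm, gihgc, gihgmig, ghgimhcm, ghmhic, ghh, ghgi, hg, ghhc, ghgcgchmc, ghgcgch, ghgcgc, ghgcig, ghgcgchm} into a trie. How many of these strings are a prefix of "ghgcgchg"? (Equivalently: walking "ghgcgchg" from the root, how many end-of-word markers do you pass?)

Traverse "ghgcgchg" character by character; count nodes along the way that are marked as word ends.
Prefixes of the query that are stored words: "ghgcgc", "ghgcgch"
Count: 2

2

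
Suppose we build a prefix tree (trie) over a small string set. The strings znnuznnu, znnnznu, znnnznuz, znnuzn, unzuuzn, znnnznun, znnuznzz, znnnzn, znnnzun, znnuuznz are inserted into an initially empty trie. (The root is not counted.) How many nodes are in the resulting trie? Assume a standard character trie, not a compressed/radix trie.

Trie structure (* marks end of a word):
(root)
├─ u
│  └─ n
│     └─ z
│        └─ u
│           └─ u
│              └─ z
│                 └─ n *
└─ z
   └─ n
      └─ n
         ├─ n
         │  └─ z
         │     ├─ n *
         │     │  └─ u *
         │     │     ├─ n *
         │     │     └─ z *
         │     └─ u
         │        └─ n *
         └─ u
            ├─ u
            │  └─ z
            │     └─ n
            │        └─ z *
            └─ z
               └─ n *
                  ├─ n
                  │  └─ u *
                  └─ z
                     └─ z *
Counting every labelled node above: 29.

29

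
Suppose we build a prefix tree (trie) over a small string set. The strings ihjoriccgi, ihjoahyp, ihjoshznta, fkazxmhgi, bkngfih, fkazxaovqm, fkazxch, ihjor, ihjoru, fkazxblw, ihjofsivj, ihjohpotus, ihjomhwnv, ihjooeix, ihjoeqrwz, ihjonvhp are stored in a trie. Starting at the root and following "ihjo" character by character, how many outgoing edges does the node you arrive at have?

9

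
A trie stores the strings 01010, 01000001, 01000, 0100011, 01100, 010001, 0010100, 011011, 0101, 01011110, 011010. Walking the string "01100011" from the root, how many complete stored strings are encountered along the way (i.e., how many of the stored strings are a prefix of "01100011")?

1

Traverse "01100011" character by character; count nodes along the way that are marked as word ends.
Prefixes of the query that are stored words: "01100"
Count: 1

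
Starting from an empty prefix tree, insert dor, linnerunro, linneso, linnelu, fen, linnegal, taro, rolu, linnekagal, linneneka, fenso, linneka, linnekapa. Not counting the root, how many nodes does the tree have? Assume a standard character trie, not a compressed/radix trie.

Trace insertions, counting only characters that open a new branch:
  "dor" → 3 new (d, o, r)
  "linnerunro" → 10 new (l, i, n, n, e, r, u, n, r, o)
  "linneso" → prefix "linne" already present; 2 new (s, o)
  "linnelu" → prefix "linne" already present; 2 new (l, u)
  "fen" → 3 new (f, e, n)
  "linnegal" → prefix "linne" already present; 3 new (g, a, l)
  "taro" → 4 new (t, a, r, o)
  "rolu" → 4 new (r, o, l, u)
  "linnekagal" → prefix "linne" already present; 5 new (k, a, g, a, l)
  "linneneka" → prefix "linne" already present; 4 new (n, e, k, a)
  "fenso" → prefix "fen" already present; 2 new (s, o)
  "linneka" → prefix "linneka" already present; 0 new (none)
  "linnekapa" → prefix "linneka" already present; 2 new (p, a)
Total nodes = 3 + 10 + 2 + 2 + 3 + 3 + 4 + 4 + 5 + 4 + 2 + 0 + 2 = 44

44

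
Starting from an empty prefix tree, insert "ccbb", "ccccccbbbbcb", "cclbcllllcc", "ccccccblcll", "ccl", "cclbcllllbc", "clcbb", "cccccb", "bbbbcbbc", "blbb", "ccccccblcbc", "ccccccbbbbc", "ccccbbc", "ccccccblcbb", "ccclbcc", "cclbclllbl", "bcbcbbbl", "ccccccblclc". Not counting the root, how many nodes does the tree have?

Trace insertions, counting only characters that open a new branch:
  "ccbb" → 4 new (c, c, b, b)
  "ccccccbbbbcb" → prefix "cc" already present; 10 new (c, c, c, c, b, b, b, b, c, b)
  "cclbcllllcc" → prefix "cc" already present; 9 new (l, b, c, l, l, l, l, c, c)
  "ccccccblcll" → prefix "ccccccb" already present; 4 new (l, c, l, l)
  "ccl" → prefix "ccl" already present; 0 new (none)
  "cclbcllllbc" → prefix "cclbcllll" already present; 2 new (b, c)
  "clcbb" → prefix "c" already present; 4 new (l, c, b, b)
  "cccccb" → prefix "ccccc" already present; 1 new (b)
  "bbbbcbbc" → 8 new (b, b, b, b, c, b, b, c)
  "blbb" → prefix "b" already present; 3 new (l, b, b)
  "ccccccblcbc" → prefix "ccccccblc" already present; 2 new (b, c)
  "ccccccbbbbc" → prefix "ccccccbbbbc" already present; 0 new (none)
  "ccccbbc" → prefix "cccc" already present; 3 new (b, b, c)
  "ccccccblcbb" → prefix "ccccccblcb" already present; 1 new (b)
  "ccclbcc" → prefix "ccc" already present; 4 new (l, b, c, c)
  "cclbclllbl" → prefix "cclbclll" already present; 2 new (b, l)
  "bcbcbbbl" → prefix "b" already present; 7 new (c, b, c, b, b, b, l)
  "ccccccblclc" → prefix "ccccccblcl" already present; 1 new (c)
Total nodes = 4 + 10 + 9 + 4 + 0 + 2 + 4 + 1 + 8 + 3 + 2 + 0 + 3 + 1 + 4 + 2 + 7 + 1 = 65

65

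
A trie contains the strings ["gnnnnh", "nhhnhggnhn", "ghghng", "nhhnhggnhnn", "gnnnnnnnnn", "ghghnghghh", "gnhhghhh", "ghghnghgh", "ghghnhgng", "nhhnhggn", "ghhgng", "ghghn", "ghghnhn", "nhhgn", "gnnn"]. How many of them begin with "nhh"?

Filter for entries beginning with "nhh":
Matches: "nhhgn", "nhhnhggn", "nhhnhggnhn", "nhhnhggnhnn"
Count: 4

4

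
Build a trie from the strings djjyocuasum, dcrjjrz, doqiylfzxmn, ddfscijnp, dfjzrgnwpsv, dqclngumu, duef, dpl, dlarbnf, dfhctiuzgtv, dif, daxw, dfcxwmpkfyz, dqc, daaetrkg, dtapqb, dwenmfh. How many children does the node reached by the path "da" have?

2

Follow the path "da" to its node, then look at its outgoing edges.
Characters that immediately follow "da" among the stored strings: {a, x}.
That node has 2 child edges.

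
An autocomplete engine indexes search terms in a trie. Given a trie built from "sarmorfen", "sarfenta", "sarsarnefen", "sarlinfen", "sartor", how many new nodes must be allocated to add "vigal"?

5

Nothing in the trie begins with "v"; the whole of "vigal" is new.
5 − 0 = 5 new nodes.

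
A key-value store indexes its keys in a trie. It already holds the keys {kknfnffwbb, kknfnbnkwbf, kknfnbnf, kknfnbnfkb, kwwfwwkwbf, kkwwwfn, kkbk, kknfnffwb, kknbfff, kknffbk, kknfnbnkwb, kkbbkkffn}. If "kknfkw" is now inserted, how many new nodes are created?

The longest prefix of "kknfkw" already in the trie is "kknf" (length 4).
New nodes needed: |"kknfkw"| − 4 = 6 − 4 = 2.

2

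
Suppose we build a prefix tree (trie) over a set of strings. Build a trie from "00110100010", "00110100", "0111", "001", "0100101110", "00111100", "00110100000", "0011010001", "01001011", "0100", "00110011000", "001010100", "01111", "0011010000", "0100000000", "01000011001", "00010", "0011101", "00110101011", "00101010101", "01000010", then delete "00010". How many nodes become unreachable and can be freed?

3

Walk "00010" from the leaf back toward the root, removing each node that no remaining word uses.
The suffix "010" (3 nodes) is used only by "00010"; the node for "00" still has the child "1", so pruning stops there.
Nodes removed: 3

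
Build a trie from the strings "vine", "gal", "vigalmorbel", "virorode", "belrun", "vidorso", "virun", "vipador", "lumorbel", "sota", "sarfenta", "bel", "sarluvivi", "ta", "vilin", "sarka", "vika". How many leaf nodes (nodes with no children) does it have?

16

Leaves are exactly the stored words that no other stored word extends.
Those words: "belrun", "gal", "lumorbel", "sarfenta", "sarka", "sarluvivi", "sota", "ta", "vidorso", "vigalmorbel", "vika", "vilin", "vine", "vipador", "virorode", "virun"
Leaf count: 16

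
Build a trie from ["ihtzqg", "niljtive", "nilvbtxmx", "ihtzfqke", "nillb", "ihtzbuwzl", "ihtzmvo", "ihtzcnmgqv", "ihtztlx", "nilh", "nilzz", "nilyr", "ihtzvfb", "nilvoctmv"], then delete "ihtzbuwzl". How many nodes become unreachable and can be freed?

5

A node on "ihtzbuwzl"'s path can go only if nothing else ends at it or branches off below it.
The suffix "buwzl" (5 nodes) is used only by "ihtzbuwzl"; the node for "ihtz" still has the child "q", so pruning stops there.
Nodes removed: 5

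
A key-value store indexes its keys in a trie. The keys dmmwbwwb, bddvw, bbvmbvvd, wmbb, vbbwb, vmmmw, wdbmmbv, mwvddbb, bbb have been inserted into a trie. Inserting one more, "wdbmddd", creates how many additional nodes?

3

The longest prefix of "wdbmddd" already in the trie is "wdbm" (length 4).
So 7 − 4 = 3 new nodes.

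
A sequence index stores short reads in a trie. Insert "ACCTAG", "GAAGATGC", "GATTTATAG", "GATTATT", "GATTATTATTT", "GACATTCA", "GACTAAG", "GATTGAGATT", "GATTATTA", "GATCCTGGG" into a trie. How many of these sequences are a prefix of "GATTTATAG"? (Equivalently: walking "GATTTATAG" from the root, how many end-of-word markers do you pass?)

1

Check each prefix of "GATTTATAG" against the stored set — each match is an end-marker on the path.
Prefixes of the query that are stored words: "GATTTATAG"
Count: 1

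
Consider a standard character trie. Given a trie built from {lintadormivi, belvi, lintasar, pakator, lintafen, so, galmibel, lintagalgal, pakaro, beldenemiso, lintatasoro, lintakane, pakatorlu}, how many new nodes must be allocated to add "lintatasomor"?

The longest prefix of "lintatasomor" already in the trie is "lintataso" (length 9).
Each of the 3 remaining characters creates one node.

3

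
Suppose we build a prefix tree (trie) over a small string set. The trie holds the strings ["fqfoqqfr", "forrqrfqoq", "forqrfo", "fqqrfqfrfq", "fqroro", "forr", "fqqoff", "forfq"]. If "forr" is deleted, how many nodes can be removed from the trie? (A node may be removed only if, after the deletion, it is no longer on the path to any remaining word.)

A node on "forr"'s path can go only if nothing else ends at it or branches off below it.
Every node on "forr" is still needed (e.g. by "forrqrfqoq"), so nothing is freed.
Nodes removed: 0

0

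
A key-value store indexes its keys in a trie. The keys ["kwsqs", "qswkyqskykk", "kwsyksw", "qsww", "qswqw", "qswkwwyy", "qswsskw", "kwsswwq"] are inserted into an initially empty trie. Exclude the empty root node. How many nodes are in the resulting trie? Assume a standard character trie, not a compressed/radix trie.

Trace insertions, counting only characters that open a new branch:
  "kwsqs" → 5 new (k, w, s, q, s)
  "qswkyqskykk" → 11 new (q, s, w, k, y, q, s, k, y, k, k)
  "kwsyksw" → prefix "kws" already present; 4 new (y, k, s, w)
  "qsww" → prefix "qsw" already present; 1 new (w)
  "qswqw" → prefix "qsw" already present; 2 new (q, w)
  "qswkwwyy" → prefix "qswk" already present; 4 new (w, w, y, y)
  "qswsskw" → prefix "qsw" already present; 4 new (s, s, k, w)
  "kwsswwq" → prefix "kws" already present; 4 new (s, w, w, q)
Total nodes = 5 + 11 + 4 + 1 + 2 + 4 + 4 + 4 = 35

35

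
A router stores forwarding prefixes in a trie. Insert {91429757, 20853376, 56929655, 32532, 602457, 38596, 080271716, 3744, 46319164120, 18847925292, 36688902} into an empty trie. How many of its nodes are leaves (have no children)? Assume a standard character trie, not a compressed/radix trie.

11

Leaves are exactly the stored words that no other stored word extends.
Those words: "080271716", "18847925292", "20853376", "32532", "36688902", "3744", "38596", "46319164120", "56929655", "602457", "91429757"
Leaf count: 11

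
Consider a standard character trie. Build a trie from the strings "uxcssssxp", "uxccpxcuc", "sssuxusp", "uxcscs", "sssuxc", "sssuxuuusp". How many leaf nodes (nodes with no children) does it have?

6

A leaf is a node with no children — equivalently, the end of a word that is not a proper prefix of any other stored word.
Those words: "sssuxc", "sssuxusp", "sssuxuuusp", "uxccpxcuc", "uxcscs", "uxcssssxp"
Leaf count: 6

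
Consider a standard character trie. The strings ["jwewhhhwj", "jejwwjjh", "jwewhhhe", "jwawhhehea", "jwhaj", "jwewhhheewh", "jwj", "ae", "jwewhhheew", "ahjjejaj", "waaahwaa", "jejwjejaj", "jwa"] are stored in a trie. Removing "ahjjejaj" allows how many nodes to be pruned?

7

Walk "ahjjejaj" from the leaf back toward the root, removing each node that no remaining word uses.
The suffix "hjjejaj" (7 nodes) is used only by "ahjjejaj"; the node for "a" still has the child "e", so pruning stops there.
Nodes removed: 7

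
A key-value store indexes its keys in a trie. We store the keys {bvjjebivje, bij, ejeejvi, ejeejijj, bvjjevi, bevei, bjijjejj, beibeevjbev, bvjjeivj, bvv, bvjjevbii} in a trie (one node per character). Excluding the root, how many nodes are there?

For each word, the new-node count is its length minus the longest prefix already in the trie:
  "bvjjebivje" → 10 new (b, v, j, j, e, b, i, v, j, e)
  "bij" → prefix "b" already present; 2 new (i, j)
  "ejeejvi" → 7 new (e, j, e, e, j, v, i)
  "ejeejijj" → prefix "ejeej" already present; 3 new (i, j, j)
  "bvjjevi" → prefix "bvjje" already present; 2 new (v, i)
  "bevei" → prefix "b" already present; 4 new (e, v, e, i)
  "bjijjejj" → prefix "b" already present; 7 new (j, i, j, j, e, j, j)
  "beibeevjbev" → prefix "be" already present; 9 new (i, b, e, e, v, j, b, e, v)
  "bvjjeivj" → prefix "bvjje" already present; 3 new (i, v, j)
  "bvv" → prefix "bv" already present; 1 new (v)
  "bvjjevbii" → prefix "bvjjev" already present; 3 new (b, i, i)
Total nodes = 10 + 2 + 7 + 3 + 2 + 4 + 7 + 9 + 3 + 1 + 3 = 51

51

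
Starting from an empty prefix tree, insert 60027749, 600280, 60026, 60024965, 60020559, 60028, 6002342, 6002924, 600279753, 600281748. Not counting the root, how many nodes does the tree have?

33

Count nodes per top-level branch (shared prefixes stored once):
  '6'-branch (60020559, 6002342, 60024965, 60026, 60027749, 600279753, 60028, 600280, 600281748, 6002924): 33 nodes
Sum: 33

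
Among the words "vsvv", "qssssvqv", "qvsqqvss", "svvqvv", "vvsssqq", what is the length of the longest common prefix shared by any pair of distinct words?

1

Look for the deepest trie node that still has at least two words in its subtree.
e.g. "qssssvqv" and "qvsqqvss" share the prefix "q" of length 1; no pair shares a longer one.
Longest shared-prefix length: 1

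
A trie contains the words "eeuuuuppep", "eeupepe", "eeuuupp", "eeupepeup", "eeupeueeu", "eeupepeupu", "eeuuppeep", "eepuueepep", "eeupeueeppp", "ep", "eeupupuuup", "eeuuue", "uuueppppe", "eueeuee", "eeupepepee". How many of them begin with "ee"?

12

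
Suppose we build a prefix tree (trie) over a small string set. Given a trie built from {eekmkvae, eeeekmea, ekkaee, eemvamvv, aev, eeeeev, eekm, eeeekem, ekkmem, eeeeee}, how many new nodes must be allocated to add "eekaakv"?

4

"eek" is already a path in the trie; the remaining "aakv" must be added.
New nodes needed: |"eekaakv"| − 3 = 7 − 3 = 4.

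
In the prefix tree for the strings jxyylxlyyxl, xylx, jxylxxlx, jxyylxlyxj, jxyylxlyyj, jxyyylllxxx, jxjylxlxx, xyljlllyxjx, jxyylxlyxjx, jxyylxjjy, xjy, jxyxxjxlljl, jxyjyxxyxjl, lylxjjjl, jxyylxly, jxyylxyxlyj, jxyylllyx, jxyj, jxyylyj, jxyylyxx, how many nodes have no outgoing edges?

A leaf is a node with no children — equivalently, the end of a word that is not a proper prefix of any other stored word.
Those words: "jxjylxlxx", "jxyjyxxyxjl", "jxylxxlx", "jxyxxjxlljl", "jxyylllyx", "jxyylxjjy", "jxyylxlyxjx", "jxyylxlyyj", "jxyylxlyyxl", "jxyylxyxlyj", "jxyylyj", "jxyylyxx", "jxyyylllxxx", "lylxjjjl", "xjy", "xyljlllyxjx", "xylx"
Leaf count: 17

17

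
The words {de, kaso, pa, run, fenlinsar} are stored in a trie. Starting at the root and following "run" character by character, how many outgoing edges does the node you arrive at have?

0

Follow the path "run" to its node, then look at its outgoing edges.
No stored string extends past "run".
That node has 0 child edges.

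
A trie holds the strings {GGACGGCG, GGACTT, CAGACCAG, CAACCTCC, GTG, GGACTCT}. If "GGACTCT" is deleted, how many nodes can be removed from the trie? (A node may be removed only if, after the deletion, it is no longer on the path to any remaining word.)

A node on "GGACTCT"'s path can go only if nothing else ends at it or branches off below it.
The suffix "CT" (2 nodes) is used only by "GGACTCT"; the node for "GGACT" still has the child "T", so pruning stops there.
Nodes removed: 2

2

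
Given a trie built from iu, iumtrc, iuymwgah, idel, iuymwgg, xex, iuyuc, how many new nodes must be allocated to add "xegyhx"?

The longest prefix of "xegyhx" already in the trie is "xe" (length 2).
Each of the 4 remaining characters creates one node.

4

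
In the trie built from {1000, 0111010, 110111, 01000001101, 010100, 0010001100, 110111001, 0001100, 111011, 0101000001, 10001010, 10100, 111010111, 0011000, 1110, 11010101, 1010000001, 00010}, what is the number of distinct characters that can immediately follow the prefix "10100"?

The children of the "10100" node are the distinct next characters among strings starting with "10100".
Distinct next characters after "10100": 0.
That node has 1 child edge.

1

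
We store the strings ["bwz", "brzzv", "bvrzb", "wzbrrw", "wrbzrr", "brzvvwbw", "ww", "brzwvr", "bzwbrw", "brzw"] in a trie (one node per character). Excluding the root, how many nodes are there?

36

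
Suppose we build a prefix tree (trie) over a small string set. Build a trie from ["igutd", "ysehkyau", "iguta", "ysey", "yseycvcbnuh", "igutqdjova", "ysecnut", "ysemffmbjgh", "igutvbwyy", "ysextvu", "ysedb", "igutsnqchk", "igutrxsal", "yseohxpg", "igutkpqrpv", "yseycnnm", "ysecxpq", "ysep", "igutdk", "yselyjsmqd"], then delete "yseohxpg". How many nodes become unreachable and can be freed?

Walk "yseohxpg" from the leaf back toward the root, removing each node that no remaining word uses.
The suffix "ohxpg" (5 nodes) is used only by "yseohxpg"; the node for "yse" still has the child "h", so pruning stops there.
Nodes removed: 5

5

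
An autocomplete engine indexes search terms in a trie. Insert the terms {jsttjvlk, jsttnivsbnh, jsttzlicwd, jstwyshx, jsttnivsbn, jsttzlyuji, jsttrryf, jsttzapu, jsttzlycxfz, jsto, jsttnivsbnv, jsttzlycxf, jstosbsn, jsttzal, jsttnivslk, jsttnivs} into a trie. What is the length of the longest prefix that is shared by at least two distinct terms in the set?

Equivalently: take the maximum, over all pairs, of their longest common prefix length.
e.g. "jsttnivsbn" and "jsttnivsbnh" share the prefix "jsttnivsbn" of length 10; no pair shares a longer one.
Longest shared-prefix length: 10

10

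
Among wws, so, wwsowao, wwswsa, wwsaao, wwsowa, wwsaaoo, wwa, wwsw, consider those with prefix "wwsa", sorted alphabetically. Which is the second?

Words with prefix "wwsa", in lexicographic order: "wwsaao", "wwsaaoo"
The 2nd is wwsaaoo.

wwsaaoo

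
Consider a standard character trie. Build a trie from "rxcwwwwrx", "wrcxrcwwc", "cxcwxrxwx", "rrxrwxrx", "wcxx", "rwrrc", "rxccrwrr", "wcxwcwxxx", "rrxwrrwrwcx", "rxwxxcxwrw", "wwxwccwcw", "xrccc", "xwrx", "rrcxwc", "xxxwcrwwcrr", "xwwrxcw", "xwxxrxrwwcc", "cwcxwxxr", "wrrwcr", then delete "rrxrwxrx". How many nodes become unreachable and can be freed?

After clearing the end-marker at "rrxrwxrx", prune upward until reaching a node still needed by another word.
The suffix "rwxrx" (5 nodes) is used only by "rrxrwxrx"; the node for "rrx" still has the child "w", so pruning stops there.
Nodes removed: 5

5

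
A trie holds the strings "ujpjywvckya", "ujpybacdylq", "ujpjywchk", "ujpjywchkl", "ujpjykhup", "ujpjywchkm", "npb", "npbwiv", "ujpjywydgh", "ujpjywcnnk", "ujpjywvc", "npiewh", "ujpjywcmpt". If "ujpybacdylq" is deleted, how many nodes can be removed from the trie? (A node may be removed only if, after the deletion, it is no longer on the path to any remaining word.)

After clearing the end-marker at "ujpybacdylq", prune upward until reaching a node still needed by another word.
The suffix "ybacdylq" (8 nodes) is used only by "ujpybacdylq"; the node for "ujp" still has the child "j", so pruning stops there.
Nodes removed: 8

8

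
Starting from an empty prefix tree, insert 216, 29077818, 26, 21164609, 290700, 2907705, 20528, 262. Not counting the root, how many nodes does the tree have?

Count nodes per top-level branch (shared prefixes stored once):
  '2'-branch (20528, 21164609, 216, 26, 262, 290700, 2907705, 29077818): 26 nodes
Sum: 26

26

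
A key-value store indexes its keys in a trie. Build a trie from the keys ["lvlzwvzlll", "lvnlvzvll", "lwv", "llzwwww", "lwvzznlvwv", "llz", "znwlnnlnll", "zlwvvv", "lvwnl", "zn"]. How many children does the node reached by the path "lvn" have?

1

The children of the "lvn" node are the distinct next characters among strings starting with "lvn".
Distinct next characters after "lvn": l.
That node has 1 child edge.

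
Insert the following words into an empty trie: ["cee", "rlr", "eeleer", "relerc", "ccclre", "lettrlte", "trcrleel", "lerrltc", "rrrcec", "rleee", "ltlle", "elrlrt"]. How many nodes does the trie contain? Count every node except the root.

60

Trace insertions, counting only characters that open a new branch:
  "cee" → 3 new (c, e, e)
  "rlr" → 3 new (r, l, r)
  "eeleer" → 6 new (e, e, l, e, e, r)
  "relerc" → prefix "r" already present; 5 new (e, l, e, r, c)
  "ccclre" → prefix "c" already present; 5 new (c, c, l, r, e)
  "lettrlte" → 8 new (l, e, t, t, r, l, t, e)
  "trcrleel" → 8 new (t, r, c, r, l, e, e, l)
  "lerrltc" → prefix "le" already present; 5 new (r, r, l, t, c)
  "rrrcec" → prefix "r" already present; 5 new (r, r, c, e, c)
  "rleee" → prefix "rl" already present; 3 new (e, e, e)
  "ltlle" → prefix "l" already present; 4 new (t, l, l, e)
  "elrlrt" → prefix "e" already present; 5 new (l, r, l, r, t)
Total nodes = 3 + 3 + 6 + 5 + 5 + 8 + 8 + 5 + 5 + 3 + 4 + 5 = 60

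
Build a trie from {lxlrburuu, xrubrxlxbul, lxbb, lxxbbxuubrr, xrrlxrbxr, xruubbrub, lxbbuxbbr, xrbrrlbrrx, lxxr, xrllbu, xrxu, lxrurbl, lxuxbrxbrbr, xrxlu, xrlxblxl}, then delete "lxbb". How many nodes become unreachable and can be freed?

0

Walk "lxbb" from the leaf back toward the root, removing each node that no remaining word uses.
Every node on "lxbb" is still needed (e.g. by "lxbbuxbbr"), so nothing is freed.
Nodes removed: 0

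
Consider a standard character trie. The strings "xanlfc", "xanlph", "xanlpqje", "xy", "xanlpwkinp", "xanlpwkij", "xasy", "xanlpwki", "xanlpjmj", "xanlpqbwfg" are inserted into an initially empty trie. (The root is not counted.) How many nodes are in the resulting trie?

Insert word by word; a character creates a node only if that edge doesn't already exist:
  "xanlfc" → 6 new (x, a, n, l, f, c)
  "xanlph" → prefix "xanl" already present; 2 new (p, h)
  "xanlpqje" → prefix "xanlp" already present; 3 new (q, j, e)
  "xy" → prefix "x" already present; 1 new (y)
  "xanlpwkinp" → prefix "xanlp" already present; 5 new (w, k, i, n, p)
  "xanlpwkij" → prefix "xanlpwki" already present; 1 new (j)
  "xasy" → prefix "xa" already present; 2 new (s, y)
  "xanlpwki" → prefix "xanlpwki" already present; 0 new (none)
  "xanlpjmj" → prefix "xanlp" already present; 3 new (j, m, j)
  "xanlpqbwfg" → prefix "xanlpq" already present; 4 new (b, w, f, g)
Total nodes = 6 + 2 + 3 + 1 + 5 + 1 + 2 + 0 + 3 + 4 = 27

27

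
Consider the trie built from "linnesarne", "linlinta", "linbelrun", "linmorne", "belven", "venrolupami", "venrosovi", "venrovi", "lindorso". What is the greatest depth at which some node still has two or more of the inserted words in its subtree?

Look for the deepest trie node that still has at least two words in its subtree.
e.g. "venrolupami" and "venrosovi" share the prefix "venro" of length 5; no pair shares a longer one.
Longest shared-prefix length: 5

5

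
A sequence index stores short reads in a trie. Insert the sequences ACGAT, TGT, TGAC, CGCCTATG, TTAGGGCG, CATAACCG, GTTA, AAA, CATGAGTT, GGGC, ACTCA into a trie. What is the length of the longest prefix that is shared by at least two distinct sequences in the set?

The deepest shared node is where two words last agree before diverging.
e.g. "CATAACCG" and "CATGAGTT" share the prefix "CAT" of length 3; no pair shares a longer one.
Longest shared-prefix length: 3

3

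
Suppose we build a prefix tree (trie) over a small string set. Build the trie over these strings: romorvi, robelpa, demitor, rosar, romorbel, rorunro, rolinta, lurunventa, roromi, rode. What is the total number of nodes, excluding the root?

Insert word by word; a character creates a node only if that edge doesn't already exist:
  "romorvi" → 7 new (r, o, m, o, r, v, i)
  "robelpa" → prefix "ro" already present; 5 new (b, e, l, p, a)
  "demitor" → 7 new (d, e, m, i, t, o, r)
  "rosar" → prefix "ro" already present; 3 new (s, a, r)
  "romorbel" → prefix "romor" already present; 3 new (b, e, l)
  "rorunro" → prefix "ro" already present; 5 new (r, u, n, r, o)
  "rolinta" → prefix "ro" already present; 5 new (l, i, n, t, a)
  "lurunventa" → 10 new (l, u, r, u, n, v, e, n, t, a)
  "roromi" → prefix "ror" already present; 3 new (o, m, i)
  "rode" → prefix "ro" already present; 2 new (d, e)
Total nodes = 7 + 5 + 7 + 3 + 3 + 5 + 5 + 10 + 3 + 2 = 50

50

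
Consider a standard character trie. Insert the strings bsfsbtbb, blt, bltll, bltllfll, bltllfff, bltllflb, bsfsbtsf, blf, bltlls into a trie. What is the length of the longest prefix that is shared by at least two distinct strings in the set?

Equivalently: take the maximum, over all pairs, of their longest common prefix length.
"bltllflb" and "bltllfll" agree on "bltllfl" (7 characters) before diverging; nothing deeper is shared.
Longest shared-prefix length: 7

7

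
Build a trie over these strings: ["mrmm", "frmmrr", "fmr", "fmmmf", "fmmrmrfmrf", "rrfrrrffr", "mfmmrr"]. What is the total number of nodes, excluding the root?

For each word, the new-node count is its length minus the longest prefix already in the trie:
  "mrmm" → 4 new (m, r, m, m)
  "frmmrr" → 6 new (f, r, m, m, r, r)
  "fmr" → prefix "f" already present; 2 new (m, r)
  "fmmmf" → prefix "fm" already present; 3 new (m, m, f)
  "fmmrmrfmrf" → prefix "fmm" already present; 7 new (r, m, r, f, m, r, f)
  "rrfrrrffr" → 9 new (r, r, f, r, r, r, f, f, r)
  "mfmmrr" → prefix "m" already present; 5 new (f, m, m, r, r)
Total nodes = 4 + 6 + 2 + 3 + 7 + 9 + 5 = 36

36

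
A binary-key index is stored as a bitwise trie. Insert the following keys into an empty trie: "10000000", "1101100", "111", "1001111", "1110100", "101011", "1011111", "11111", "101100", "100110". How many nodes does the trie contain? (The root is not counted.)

36

Trace insertions, counting only characters that open a new branch:
  "10000000" → 8 new (1, 0, 0, 0, 0, 0, 0, 0)
  "1101100" → prefix "1" already present; 6 new (1, 0, 1, 1, 0, 0)
  "111" → prefix "11" already present; 1 new (1)
  "1001111" → prefix "100" already present; 4 new (1, 1, 1, 1)
  "1110100" → prefix "111" already present; 4 new (0, 1, 0, 0)
  "101011" → prefix "10" already present; 4 new (1, 0, 1, 1)
  "1011111" → prefix "101" already present; 4 new (1, 1, 1, 1)
  "11111" → prefix "111" already present; 2 new (1, 1)
  "101100" → prefix "1011" already present; 2 new (0, 0)
  "100110" → prefix "10011" already present; 1 new (0)
Total nodes = 8 + 6 + 1 + 4 + 4 + 4 + 4 + 2 + 2 + 1 = 36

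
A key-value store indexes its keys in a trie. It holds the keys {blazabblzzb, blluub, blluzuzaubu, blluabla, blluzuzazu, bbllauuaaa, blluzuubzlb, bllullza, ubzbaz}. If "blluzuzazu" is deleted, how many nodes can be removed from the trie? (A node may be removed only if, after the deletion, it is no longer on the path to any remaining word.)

A node on "blluzuzazu"'s path can go only if nothing else ends at it or branches off below it.
The suffix "zu" (2 nodes) is used only by "blluzuzazu"; the node for "blluzuza" still has the child "u", so pruning stops there.
Nodes removed: 2

2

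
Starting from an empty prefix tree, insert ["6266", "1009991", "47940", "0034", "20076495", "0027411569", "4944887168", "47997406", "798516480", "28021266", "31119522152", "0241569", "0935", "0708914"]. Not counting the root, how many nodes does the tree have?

Trace insertions, counting only characters that open a new branch:
  "6266" → 4 new (6, 2, 6, 6)
  "1009991" → 7 new (1, 0, 0, 9, 9, 9, 1)
  "47940" → 5 new (4, 7, 9, 4, 0)
  "0034" → 4 new (0, 0, 3, 4)
  "20076495" → 8 new (2, 0, 0, 7, 6, 4, 9, 5)
  "0027411569" → prefix "00" already present; 8 new (2, 7, 4, 1, 1, 5, 6, 9)
  "4944887168" → prefix "4" already present; 9 new (9, 4, 4, 8, 8, 7, 1, 6, 8)
  "47997406" → prefix "479" already present; 5 new (9, 7, 4, 0, 6)
  "798516480" → 9 new (7, 9, 8, 5, 1, 6, 4, 8, 0)
  "28021266" → prefix "2" already present; 7 new (8, 0, 2, 1, 2, 6, 6)
  "31119522152" → 11 new (3, 1, 1, 1, 9, 5, 2, 2, 1, 5, 2)
  "0241569" → prefix "0" already present; 6 new (2, 4, 1, 5, 6, 9)
  "0935" → prefix "0" already present; 3 new (9, 3, 5)
  "0708914" → prefix "0" already present; 6 new (7, 0, 8, 9, 1, 4)
Total nodes = 4 + 7 + 5 + 4 + 8 + 8 + 9 + 5 + 9 + 7 + 11 + 6 + 3 + 6 = 92

92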